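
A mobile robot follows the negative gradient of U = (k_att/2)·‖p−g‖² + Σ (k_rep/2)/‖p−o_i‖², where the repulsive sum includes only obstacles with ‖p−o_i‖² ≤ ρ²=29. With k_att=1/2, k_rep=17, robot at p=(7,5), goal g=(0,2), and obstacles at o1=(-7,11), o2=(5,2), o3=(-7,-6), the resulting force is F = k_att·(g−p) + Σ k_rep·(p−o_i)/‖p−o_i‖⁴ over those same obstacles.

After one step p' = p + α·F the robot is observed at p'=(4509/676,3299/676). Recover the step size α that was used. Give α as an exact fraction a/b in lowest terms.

F_att = 1/2·(g−p) = 1/2·(-7,-3) = (-3.5000,-1.5000)
o1: d²=232 > ρ²=29 → inactive
o2: d²=13 ≤ ρ²=29; F_rep = 17·(2,3)/13² = (0.2012,0.3018)
o3: d²=317 > ρ²=29 → inactive
F = F_att + ΣF_rep = (-3.2988,-1.1982)
Δp = p'−p = (-0.3299,-0.1198); α = Δx/Fx = (-223/676) / (-1115/338) = 1/10
check: Δy/Fy = (-81/676) / (-405/338) = 1/10 ✓

α = 1/10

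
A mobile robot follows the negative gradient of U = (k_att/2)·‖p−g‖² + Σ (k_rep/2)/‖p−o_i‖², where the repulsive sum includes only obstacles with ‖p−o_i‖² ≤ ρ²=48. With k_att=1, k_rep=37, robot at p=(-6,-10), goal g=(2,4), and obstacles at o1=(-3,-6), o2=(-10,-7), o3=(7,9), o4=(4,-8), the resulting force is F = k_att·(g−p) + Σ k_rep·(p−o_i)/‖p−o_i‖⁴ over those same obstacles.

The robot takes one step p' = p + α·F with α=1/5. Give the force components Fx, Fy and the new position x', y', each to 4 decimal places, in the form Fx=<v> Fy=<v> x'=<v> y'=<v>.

F_att = 1·(g−p) = 1·(8,14) = (8.0000,14.0000)
o1: d²=25 ≤ ρ²=48; F_rep = 37·(-3,-4)/25² = (-0.1776,-0.2368)
o2: d²=25 ≤ ρ²=48; F_rep = 37·(4,-3)/25² = (0.2368,-0.1776)
o3: d²=530 > ρ²=48 → inactive
o4: d²=104 > ρ²=48 → inactive
F = F_att + ΣF_rep = (8.0592,13.5856)
p' = p + 1/5·F = (-4.3882,-7.2829)

Fx=8.0592 Fy=13.5856 x'=-4.3882 y'=-7.2829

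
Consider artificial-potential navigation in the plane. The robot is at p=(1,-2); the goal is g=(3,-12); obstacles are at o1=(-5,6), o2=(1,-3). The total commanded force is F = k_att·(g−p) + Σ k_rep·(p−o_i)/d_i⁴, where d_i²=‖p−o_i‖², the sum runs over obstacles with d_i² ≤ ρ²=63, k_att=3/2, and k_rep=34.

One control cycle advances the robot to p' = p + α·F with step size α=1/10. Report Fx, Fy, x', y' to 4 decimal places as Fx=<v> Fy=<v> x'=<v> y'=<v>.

Fx=3.0000 Fy=19.0000 x'=1.3000 y'=-0.1000

F_att = 3/2·(g−p) = 3/2·(2,-10) = (3.0000,-15.0000)
o1: d²=100 > ρ²=63 → inactive
o2: d²=1 ≤ ρ²=63; F_rep = 34·(0,1)/1² = (0.0000,34.0000)
F = F_att + ΣF_rep = (3.0000,19.0000)
p' = p + 1/10·F = (1.3000,-0.1000)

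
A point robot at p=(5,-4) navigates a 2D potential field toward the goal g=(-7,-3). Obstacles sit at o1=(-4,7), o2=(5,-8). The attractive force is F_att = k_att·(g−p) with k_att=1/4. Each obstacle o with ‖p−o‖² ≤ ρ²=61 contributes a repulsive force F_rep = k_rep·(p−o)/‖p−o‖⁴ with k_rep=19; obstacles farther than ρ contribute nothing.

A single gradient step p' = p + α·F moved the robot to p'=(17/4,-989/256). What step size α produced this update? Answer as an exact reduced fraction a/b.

F_att = 1/4·(g−p) = 1/4·(-12,1) = (-3.0000,0.2500)
o1: d²=202 > ρ²=61 → inactive
o2: d²=16 ≤ ρ²=61; F_rep = 19·(0,4)/16² = (0.0000,0.2969)
F = F_att + ΣF_rep = (-3.0000,0.5469)
Δp = p'−p = (-0.7500,0.1367); α = Δx/Fx = (-3/4) / (-3) = 1/4
check: Δy/Fy = (35/256) / (35/64) = 1/4 ✓

α = 1/4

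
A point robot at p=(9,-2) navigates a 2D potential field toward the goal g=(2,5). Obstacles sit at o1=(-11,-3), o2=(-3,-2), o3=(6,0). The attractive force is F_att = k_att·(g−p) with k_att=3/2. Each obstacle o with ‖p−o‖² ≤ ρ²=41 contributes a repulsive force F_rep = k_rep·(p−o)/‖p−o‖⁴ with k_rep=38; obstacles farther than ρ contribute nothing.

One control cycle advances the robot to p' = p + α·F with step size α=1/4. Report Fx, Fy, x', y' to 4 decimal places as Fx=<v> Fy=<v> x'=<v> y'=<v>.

F_att = 3/2·(g−p) = 3/2·(-7,7) = (-10.5000,10.5000)
o1: d²=401 > ρ²=41 → inactive
o2: d²=144 > ρ²=41 → inactive
o3: d²=13 ≤ ρ²=41; F_rep = 38·(3,-2)/13² = (0.6746,-0.4497)
F = F_att + ΣF_rep = (-9.8254,10.0503)
p' = p + 1/4·F = (6.5436,0.5126)

Fx=-9.8254 Fy=10.0503 x'=6.5436 y'=0.5126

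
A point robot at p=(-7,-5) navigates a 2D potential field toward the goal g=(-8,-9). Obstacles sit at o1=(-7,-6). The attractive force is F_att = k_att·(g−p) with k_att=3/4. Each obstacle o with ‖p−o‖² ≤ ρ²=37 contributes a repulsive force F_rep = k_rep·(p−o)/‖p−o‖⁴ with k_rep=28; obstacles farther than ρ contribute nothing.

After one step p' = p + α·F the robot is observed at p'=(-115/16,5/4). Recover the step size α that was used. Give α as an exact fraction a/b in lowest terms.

α = 1/4

F_att = 3/4·(g−p) = 3/4·(-1,-4) = (-0.7500,-3.0000)
o1: d²=1 ≤ ρ²=37; F_rep = 28·(0,1)/1² = (0.0000,28.0000)
F = F_att + ΣF_rep = (-0.7500,25.0000)
Δp = p'−p = (-0.1875,6.2500); α = Δx/Fx = (-3/16) / (-3/4) = 1/4
check: Δy/Fy = (25/4) / (25) = 1/4 ✓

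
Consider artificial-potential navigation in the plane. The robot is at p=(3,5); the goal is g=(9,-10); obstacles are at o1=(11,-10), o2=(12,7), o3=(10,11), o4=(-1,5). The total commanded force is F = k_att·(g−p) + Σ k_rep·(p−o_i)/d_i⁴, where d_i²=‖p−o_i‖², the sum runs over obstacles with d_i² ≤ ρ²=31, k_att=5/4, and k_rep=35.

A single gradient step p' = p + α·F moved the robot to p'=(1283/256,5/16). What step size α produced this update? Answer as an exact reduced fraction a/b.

F_att = 5/4·(g−p) = 5/4·(6,-15) = (7.5000,-18.7500)
o1: d²=289 > ρ²=31 → inactive
o2: d²=85 > ρ²=31 → inactive
o3: d²=85 > ρ²=31 → inactive
o4: d²=16 ≤ ρ²=31; F_rep = 35·(4,0)/16² = (0.5469,0.0000)
F = F_att + ΣF_rep = (8.0469,-18.7500)
Δp = p'−p = (2.0117,-4.6875); α = Δx/Fx = (515/256) / (515/64) = 1/4
check: Δy/Fy = (-75/16) / (-75/4) = 1/4 ✓

α = 1/4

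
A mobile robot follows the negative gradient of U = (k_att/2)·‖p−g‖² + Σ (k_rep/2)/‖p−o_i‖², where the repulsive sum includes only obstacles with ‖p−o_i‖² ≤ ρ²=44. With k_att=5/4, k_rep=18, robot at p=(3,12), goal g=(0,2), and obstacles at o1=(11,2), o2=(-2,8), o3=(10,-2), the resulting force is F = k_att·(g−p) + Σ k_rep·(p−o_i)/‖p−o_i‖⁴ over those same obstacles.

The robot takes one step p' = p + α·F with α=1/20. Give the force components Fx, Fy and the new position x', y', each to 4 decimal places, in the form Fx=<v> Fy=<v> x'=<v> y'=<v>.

Fx=-3.6965 Fy=-12.4572 x'=2.8152 y'=11.3771

F_att = 5/4·(g−p) = 5/4·(-3,-10) = (-3.7500,-12.5000)
o1: d²=164 > ρ²=44 → inactive
o2: d²=41 ≤ ρ²=44; F_rep = 18·(5,4)/41² = (0.0535,0.0428)
o3: d²=245 > ρ²=44 → inactive
F = F_att + ΣF_rep = (-3.6965,-12.4572)
p' = p + 1/20·F = (2.8152,11.3771)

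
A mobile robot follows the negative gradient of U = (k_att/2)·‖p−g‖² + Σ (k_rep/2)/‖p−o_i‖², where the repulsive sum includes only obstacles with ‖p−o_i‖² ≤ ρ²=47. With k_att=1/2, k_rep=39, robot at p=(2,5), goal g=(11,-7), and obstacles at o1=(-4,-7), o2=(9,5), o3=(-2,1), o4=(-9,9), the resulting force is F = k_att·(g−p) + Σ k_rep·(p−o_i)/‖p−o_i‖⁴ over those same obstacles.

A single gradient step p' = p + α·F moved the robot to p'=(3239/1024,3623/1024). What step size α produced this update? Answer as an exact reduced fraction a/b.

F_att = 1/2·(g−p) = 1/2·(9,-12) = (4.5000,-6.0000)
o1: d²=180 > ρ²=47 → inactive
o2: d²=49 > ρ²=47 → inactive
o3: d²=32 ≤ ρ²=47; F_rep = 39·(4,4)/32² = (0.1523,0.1523)
o4: d²=137 > ρ²=47 → inactive
F = F_att + ΣF_rep = (4.6523,-5.8477)
Δp = p'−p = (1.1631,-1.4619); α = Δx/Fx = (1191/1024) / (1191/256) = 1/4
check: Δy/Fy = (-1497/1024) / (-1497/256) = 1/4 ✓

α = 1/4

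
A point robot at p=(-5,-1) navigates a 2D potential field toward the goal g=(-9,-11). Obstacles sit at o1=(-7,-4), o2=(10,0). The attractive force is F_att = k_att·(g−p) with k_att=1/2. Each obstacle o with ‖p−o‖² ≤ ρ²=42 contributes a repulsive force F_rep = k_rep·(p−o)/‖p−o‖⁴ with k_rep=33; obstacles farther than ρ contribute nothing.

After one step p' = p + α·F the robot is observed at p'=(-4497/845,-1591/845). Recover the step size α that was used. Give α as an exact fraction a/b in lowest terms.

α = 1/5

F_att = 1/2·(g−p) = 1/2·(-4,-10) = (-2.0000,-5.0000)
o1: d²=13 ≤ ρ²=42; F_rep = 33·(2,3)/13² = (0.3905,0.5858)
o2: d²=226 > ρ²=42 → inactive
F = F_att + ΣF_rep = (-1.6095,-4.4142)
Δp = p'−p = (-0.3219,-0.8828); α = Δx/Fx = (-272/845) / (-272/169) = 1/5
check: Δy/Fy = (-746/845) / (-746/169) = 1/5 ✓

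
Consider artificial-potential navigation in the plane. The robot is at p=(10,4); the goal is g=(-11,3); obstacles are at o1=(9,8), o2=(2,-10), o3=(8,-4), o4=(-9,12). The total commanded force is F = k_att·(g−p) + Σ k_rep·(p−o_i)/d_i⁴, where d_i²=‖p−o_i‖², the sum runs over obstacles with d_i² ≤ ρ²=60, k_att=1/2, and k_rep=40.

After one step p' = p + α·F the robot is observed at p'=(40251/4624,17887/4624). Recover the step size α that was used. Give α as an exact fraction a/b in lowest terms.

α = 1/8

F_att = 1/2·(g−p) = 1/2·(-21,-1) = (-10.5000,-0.5000)
o1: d²=17 ≤ ρ²=60; F_rep = 40·(1,-4)/17² = (0.1384,-0.5536)
o2: d²=260 > ρ²=60 → inactive
o3: d²=68 > ρ²=60 → inactive
o4: d²=425 > ρ²=60 → inactive
F = F_att + ΣF_rep = (-10.3616,-1.0536)
Δp = p'−p = (-1.2952,-0.1317); α = Δx/Fx = (-5989/4624) / (-5989/578) = 1/8
check: Δy/Fy = (-609/4624) / (-609/578) = 1/8 ✓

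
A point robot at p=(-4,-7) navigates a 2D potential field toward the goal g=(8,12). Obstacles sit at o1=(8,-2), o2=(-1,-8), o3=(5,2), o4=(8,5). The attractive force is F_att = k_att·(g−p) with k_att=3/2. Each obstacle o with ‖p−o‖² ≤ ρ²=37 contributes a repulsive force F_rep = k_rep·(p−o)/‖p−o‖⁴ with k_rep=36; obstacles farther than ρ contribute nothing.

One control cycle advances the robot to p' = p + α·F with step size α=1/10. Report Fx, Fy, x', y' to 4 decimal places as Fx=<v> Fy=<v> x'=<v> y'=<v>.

F_att = 3/2·(g−p) = 3/2·(12,19) = (18.0000,28.5000)
o1: d²=169 > ρ²=37 → inactive
o2: d²=10 ≤ ρ²=37; F_rep = 36·(-3,1)/10² = (-1.0800,0.3600)
o3: d²=162 > ρ²=37 → inactive
o4: d²=288 > ρ²=37 → inactive
F = F_att + ΣF_rep = (16.9200,28.8600)
p' = p + 1/10·F = (-2.3080,-4.1140)

Fx=16.9200 Fy=28.8600 x'=-2.3080 y'=-4.1140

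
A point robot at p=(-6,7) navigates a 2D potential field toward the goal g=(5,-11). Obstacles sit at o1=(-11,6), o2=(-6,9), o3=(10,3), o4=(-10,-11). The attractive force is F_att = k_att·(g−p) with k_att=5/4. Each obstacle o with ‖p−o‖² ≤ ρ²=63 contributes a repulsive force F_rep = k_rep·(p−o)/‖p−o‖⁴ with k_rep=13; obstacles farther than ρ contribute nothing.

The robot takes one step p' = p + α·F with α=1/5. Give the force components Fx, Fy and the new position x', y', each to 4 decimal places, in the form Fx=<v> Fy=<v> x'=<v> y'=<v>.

F_att = 5/4·(g−p) = 5/4·(11,-18) = (13.7500,-22.5000)
o1: d²=26 ≤ ρ²=63; F_rep = 13·(5,1)/26² = (0.0962,0.0192)
o2: d²=4 ≤ ρ²=63; F_rep = 13·(0,-2)/4² = (0.0000,-1.6250)
o3: d²=272 > ρ²=63 → inactive
o4: d²=340 > ρ²=63 → inactive
F = F_att + ΣF_rep = (13.8462,-24.1058)
p' = p + 1/5·F = (-3.2308,2.1788)

Fx=13.8462 Fy=-24.1058 x'=-3.2308 y'=2.1788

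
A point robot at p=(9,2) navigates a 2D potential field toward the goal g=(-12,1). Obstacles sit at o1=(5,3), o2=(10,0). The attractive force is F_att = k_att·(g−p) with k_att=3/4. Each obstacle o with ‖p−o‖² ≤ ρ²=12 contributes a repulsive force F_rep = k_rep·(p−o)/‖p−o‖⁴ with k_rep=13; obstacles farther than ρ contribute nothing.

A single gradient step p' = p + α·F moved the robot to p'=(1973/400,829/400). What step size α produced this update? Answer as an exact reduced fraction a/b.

F_att = 3/4·(g−p) = 3/4·(-21,-1) = (-15.7500,-0.7500)
o1: d²=17 > ρ²=12 → inactive
o2: d²=5 ≤ ρ²=12; F_rep = 13·(-1,2)/5² = (-0.5200,1.0400)
F = F_att + ΣF_rep = (-16.2700,0.2900)
Δp = p'−p = (-4.0675,0.0725); α = Δx/Fx = (-1627/400) / (-1627/100) = 1/4
check: Δy/Fy = (29/400) / (29/100) = 1/4 ✓

α = 1/4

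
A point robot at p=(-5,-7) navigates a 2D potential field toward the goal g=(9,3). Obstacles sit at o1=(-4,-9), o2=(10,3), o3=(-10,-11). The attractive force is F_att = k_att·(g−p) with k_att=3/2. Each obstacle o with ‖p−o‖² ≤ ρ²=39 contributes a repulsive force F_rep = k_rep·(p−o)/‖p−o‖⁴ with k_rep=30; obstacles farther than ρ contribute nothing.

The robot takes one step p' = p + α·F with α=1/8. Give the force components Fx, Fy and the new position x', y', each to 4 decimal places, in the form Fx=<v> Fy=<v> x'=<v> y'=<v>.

Fx=19.8000 Fy=17.4000 x'=-2.5250 y'=-4.8250

F_att = 3/2·(g−p) = 3/2·(14,10) = (21.0000,15.0000)
o1: d²=5 ≤ ρ²=39; F_rep = 30·(-1,2)/5² = (-1.2000,2.4000)
o2: d²=325 > ρ²=39 → inactive
o3: d²=41 > ρ²=39 → inactive
F = F_att + ΣF_rep = (19.8000,17.4000)
p' = p + 1/8·F = (-2.5250,-4.8250)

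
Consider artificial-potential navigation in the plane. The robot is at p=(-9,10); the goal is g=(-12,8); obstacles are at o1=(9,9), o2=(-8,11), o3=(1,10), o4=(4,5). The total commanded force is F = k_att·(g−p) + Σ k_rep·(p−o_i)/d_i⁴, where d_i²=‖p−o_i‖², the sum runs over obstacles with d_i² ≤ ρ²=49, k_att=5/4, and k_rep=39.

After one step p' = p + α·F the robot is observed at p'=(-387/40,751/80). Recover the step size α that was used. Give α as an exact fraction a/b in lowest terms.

F_att = 5/4·(g−p) = 5/4·(-3,-2) = (-3.7500,-2.5000)
o1: d²=325 > ρ²=49 → inactive
o2: d²=2 ≤ ρ²=49; F_rep = 39·(-1,-1)/2² = (-9.7500,-9.7500)
o3: d²=100 > ρ²=49 → inactive
o4: d²=194 > ρ²=49 → inactive
F = F_att + ΣF_rep = (-13.5000,-12.2500)
Δp = p'−p = (-0.6750,-0.6125); α = Δx/Fx = (-27/40) / (-27/2) = 1/20
check: Δy/Fy = (-49/80) / (-49/4) = 1/20 ✓

α = 1/20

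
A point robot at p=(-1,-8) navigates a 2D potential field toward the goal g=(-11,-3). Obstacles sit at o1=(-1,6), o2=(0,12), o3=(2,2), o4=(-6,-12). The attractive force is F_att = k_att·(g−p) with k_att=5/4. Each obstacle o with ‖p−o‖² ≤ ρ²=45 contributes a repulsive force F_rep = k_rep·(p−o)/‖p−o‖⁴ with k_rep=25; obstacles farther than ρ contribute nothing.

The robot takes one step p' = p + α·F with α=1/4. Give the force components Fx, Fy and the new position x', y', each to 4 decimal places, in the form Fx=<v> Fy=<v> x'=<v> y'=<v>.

Fx=-12.4256 Fy=6.3095 x'=-4.1064 y'=-6.4226

F_att = 5/4·(g−p) = 5/4·(-10,5) = (-12.5000,6.2500)
o1: d²=196 > ρ²=45 → inactive
o2: d²=401 > ρ²=45 → inactive
o3: d²=109 > ρ²=45 → inactive
o4: d²=41 ≤ ρ²=45; F_rep = 25·(5,4)/41² = (0.0744,0.0595)
F = F_att + ΣF_rep = (-12.4256,6.3095)
p' = p + 1/4·F = (-4.1064,-6.4226)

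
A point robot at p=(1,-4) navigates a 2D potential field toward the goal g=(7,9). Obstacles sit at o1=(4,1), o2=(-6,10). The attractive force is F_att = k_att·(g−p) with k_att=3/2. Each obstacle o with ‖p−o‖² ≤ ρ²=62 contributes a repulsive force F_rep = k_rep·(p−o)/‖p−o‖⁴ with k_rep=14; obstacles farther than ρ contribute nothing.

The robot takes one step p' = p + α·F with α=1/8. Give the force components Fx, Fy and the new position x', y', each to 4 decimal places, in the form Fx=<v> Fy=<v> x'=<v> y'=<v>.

F_att = 3/2·(g−p) = 3/2·(6,13) = (9.0000,19.5000)
o1: d²=34 ≤ ρ²=62; F_rep = 14·(-3,-5)/34² = (-0.0363,-0.0606)
o2: d²=245 > ρ²=62 → inactive
F = F_att + ΣF_rep = (8.9637,19.4394)
p' = p + 1/8·F = (2.1205,-1.5701)

Fx=8.9637 Fy=19.4394 x'=2.1205 y'=-1.5701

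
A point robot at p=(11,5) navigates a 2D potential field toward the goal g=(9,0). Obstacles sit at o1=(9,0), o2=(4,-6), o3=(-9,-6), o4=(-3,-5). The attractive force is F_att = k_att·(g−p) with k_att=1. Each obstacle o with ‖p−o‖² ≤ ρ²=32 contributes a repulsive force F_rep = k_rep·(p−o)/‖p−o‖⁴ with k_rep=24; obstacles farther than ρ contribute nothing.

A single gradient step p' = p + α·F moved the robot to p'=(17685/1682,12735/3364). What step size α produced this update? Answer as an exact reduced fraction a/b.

α = 1/4

F_att = 1·(g−p) = 1·(-2,-5) = (-2.0000,-5.0000)
o1: d²=29 ≤ ρ²=32; F_rep = 24·(2,5)/29² = (0.0571,0.1427)
o2: d²=170 > ρ²=32 → inactive
o3: d²=521 > ρ²=32 → inactive
o4: d²=296 > ρ²=32 → inactive
F = F_att + ΣF_rep = (-1.9429,-4.8573)
Δp = p'−p = (-0.4857,-1.2143); α = Δx/Fx = (-817/1682) / (-1634/841) = 1/4
check: Δy/Fy = (-4085/3364) / (-4085/841) = 1/4 ✓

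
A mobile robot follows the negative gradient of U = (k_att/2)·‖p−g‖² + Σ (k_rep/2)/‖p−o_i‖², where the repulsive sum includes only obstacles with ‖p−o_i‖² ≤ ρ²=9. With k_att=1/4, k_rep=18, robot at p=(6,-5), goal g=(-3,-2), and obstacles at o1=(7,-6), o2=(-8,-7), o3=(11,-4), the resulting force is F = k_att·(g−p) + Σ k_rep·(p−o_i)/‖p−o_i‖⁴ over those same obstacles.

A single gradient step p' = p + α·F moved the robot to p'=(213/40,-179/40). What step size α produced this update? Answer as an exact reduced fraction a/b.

α = 1/10

F_att = 1/4·(g−p) = 1/4·(-9,3) = (-2.2500,0.7500)
o1: d²=2 ≤ ρ²=9; F_rep = 18·(-1,1)/2² = (-4.5000,4.5000)
o2: d²=200 > ρ²=9 → inactive
o3: d²=26 > ρ²=9 → inactive
F = F_att + ΣF_rep = (-6.7500,5.2500)
Δp = p'−p = (-0.6750,0.5250); α = Δx/Fx = (-27/40) / (-27/4) = 1/10
check: Δy/Fy = (21/40) / (21/4) = 1/10 ✓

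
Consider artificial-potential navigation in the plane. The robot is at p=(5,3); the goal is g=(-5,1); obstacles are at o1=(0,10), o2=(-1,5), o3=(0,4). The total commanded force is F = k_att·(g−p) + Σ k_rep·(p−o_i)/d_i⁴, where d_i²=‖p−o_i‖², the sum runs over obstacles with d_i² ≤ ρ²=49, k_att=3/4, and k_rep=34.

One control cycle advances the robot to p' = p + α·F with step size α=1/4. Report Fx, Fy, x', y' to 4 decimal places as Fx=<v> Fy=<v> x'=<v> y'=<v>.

Fx=-7.1210 Fy=-1.5928 x'=3.2197 y'=2.6018

F_att = 3/4·(g−p) = 3/4·(-10,-2) = (-7.5000,-1.5000)
o1: d²=74 > ρ²=49 → inactive
o2: d²=40 ≤ ρ²=49; F_rep = 34·(6,-2)/40² = (0.1275,-0.0425)
o3: d²=26 ≤ ρ²=49; F_rep = 34·(5,-1)/26² = (0.2515,-0.0503)
F = F_att + ΣF_rep = (-7.1210,-1.5928)
p' = p + 1/4·F = (3.2197,2.6018)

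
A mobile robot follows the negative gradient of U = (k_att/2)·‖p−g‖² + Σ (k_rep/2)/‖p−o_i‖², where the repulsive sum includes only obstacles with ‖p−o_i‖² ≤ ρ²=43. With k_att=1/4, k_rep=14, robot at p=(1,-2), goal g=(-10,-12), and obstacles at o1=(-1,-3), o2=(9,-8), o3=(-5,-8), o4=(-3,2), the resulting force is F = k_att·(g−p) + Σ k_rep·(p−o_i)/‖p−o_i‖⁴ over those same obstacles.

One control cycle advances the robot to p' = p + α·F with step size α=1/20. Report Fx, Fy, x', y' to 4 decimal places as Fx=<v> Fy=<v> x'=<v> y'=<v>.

F_att = 1/4·(g−p) = 1/4·(-11,-10) = (-2.7500,-2.5000)
o1: d²=5 ≤ ρ²=43; F_rep = 14·(2,1)/5² = (1.1200,0.5600)
o2: d²=100 > ρ²=43 → inactive
o3: d²=72 > ρ²=43 → inactive
o4: d²=32 ≤ ρ²=43; F_rep = 14·(4,-4)/32² = (0.0547,-0.0547)
F = F_att + ΣF_rep = (-1.5753,-1.9947)
p' = p + 1/20·F = (0.9212,-2.0997)

Fx=-1.5753 Fy=-1.9947 x'=0.9212 y'=-2.0997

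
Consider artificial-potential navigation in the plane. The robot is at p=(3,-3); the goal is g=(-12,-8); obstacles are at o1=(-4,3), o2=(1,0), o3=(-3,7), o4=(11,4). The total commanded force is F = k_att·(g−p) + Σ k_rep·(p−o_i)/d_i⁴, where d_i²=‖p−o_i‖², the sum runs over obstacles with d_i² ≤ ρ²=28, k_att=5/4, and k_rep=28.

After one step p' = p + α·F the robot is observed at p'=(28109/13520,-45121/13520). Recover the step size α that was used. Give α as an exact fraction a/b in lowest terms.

α = 1/20

F_att = 5/4·(g−p) = 5/4·(-15,-5) = (-18.7500,-6.2500)
o1: d²=85 > ρ²=28 → inactive
o2: d²=13 ≤ ρ²=28; F_rep = 28·(2,-3)/13² = (0.3314,-0.4970)
o3: d²=136 > ρ²=28 → inactive
o4: d²=113 > ρ²=28 → inactive
F = F_att + ΣF_rep = (-18.4186,-6.7470)
Δp = p'−p = (-0.9209,-0.3374); α = Δx/Fx = (-12451/13520) / (-12451/676) = 1/20
check: Δy/Fy = (-4561/13520) / (-4561/676) = 1/20 ✓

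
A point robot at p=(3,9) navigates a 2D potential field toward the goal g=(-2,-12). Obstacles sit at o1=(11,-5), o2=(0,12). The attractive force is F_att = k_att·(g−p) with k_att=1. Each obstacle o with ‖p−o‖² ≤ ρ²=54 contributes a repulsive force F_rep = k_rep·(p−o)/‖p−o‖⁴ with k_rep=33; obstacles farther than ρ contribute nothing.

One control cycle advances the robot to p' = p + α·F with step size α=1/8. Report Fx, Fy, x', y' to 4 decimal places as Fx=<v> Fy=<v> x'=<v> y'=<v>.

F_att = 1·(g−p) = 1·(-5,-21) = (-5.0000,-21.0000)
o1: d²=260 > ρ²=54 → inactive
o2: d²=18 ≤ ρ²=54; F_rep = 33·(3,-3)/18² = (0.3056,-0.3056)
F = F_att + ΣF_rep = (-4.6944,-21.3056)
p' = p + 1/8·F = (2.4132,6.3368)

Fx=-4.6944 Fy=-21.3056 x'=2.4132 y'=6.3368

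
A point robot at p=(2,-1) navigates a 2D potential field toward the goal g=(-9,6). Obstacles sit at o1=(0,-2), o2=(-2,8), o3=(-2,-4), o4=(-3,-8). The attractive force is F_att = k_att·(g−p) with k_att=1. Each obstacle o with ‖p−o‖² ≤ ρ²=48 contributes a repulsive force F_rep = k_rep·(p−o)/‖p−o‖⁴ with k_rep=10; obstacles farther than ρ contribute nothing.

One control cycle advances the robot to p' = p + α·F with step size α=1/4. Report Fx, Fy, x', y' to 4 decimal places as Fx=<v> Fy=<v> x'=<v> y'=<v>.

Fx=-10.1360 Fy=7.4480 x'=-0.5340 y'=0.8620

F_att = 1·(g−p) = 1·(-11,7) = (-11.0000,7.0000)
o1: d²=5 ≤ ρ²=48; F_rep = 10·(2,1)/5² = (0.8000,0.4000)
o2: d²=97 > ρ²=48 → inactive
o3: d²=25 ≤ ρ²=48; F_rep = 10·(4,3)/25² = (0.0640,0.0480)
o4: d²=74 > ρ²=48 → inactive
F = F_att + ΣF_rep = (-10.1360,7.4480)
p' = p + 1/4·F = (-0.5340,0.8620)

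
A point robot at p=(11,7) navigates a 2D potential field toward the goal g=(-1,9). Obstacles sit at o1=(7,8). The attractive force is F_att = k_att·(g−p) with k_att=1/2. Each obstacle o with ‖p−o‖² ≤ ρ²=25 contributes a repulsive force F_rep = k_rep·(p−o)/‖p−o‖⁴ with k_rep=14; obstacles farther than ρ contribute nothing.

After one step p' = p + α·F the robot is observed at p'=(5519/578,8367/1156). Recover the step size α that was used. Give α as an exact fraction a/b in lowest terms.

F_att = 1/2·(g−p) = 1/2·(-12,2) = (-6.0000,1.0000)
o1: d²=17 ≤ ρ²=25; F_rep = 14·(4,-1)/17² = (0.1938,-0.0484)
F = F_att + ΣF_rep = (-5.8062,0.9516)
Δp = p'−p = (-1.4516,0.2379); α = Δx/Fx = (-839/578) / (-1678/289) = 1/4
check: Δy/Fy = (275/1156) / (275/289) = 1/4 ✓

α = 1/4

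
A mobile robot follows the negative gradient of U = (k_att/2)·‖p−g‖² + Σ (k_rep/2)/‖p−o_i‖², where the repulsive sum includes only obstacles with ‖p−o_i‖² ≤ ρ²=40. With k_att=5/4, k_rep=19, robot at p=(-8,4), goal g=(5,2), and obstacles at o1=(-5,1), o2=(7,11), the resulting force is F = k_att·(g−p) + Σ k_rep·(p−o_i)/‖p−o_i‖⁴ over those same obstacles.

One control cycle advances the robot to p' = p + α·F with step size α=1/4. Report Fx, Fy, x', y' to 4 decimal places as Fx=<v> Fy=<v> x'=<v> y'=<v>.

Fx=16.0741 Fy=-2.3241 x'=-3.9815 y'=3.4190

F_att = 5/4·(g−p) = 5/4·(13,-2) = (16.2500,-2.5000)
o1: d²=18 ≤ ρ²=40; F_rep = 19·(-3,3)/18² = (-0.1759,0.1759)
o2: d²=274 > ρ²=40 → inactive
F = F_att + ΣF_rep = (16.0741,-2.3241)
p' = p + 1/4·F = (-3.9815,3.4190)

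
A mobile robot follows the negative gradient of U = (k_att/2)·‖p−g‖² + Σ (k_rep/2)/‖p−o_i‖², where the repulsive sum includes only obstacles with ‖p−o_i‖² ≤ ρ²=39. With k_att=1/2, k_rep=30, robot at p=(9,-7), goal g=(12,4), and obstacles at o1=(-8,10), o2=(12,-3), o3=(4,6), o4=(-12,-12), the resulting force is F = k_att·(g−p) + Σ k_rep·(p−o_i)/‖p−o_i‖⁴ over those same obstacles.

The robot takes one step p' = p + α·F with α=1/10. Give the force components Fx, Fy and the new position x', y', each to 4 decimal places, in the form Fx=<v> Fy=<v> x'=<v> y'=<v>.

F_att = 1/2·(g−p) = 1/2·(3,11) = (1.5000,5.5000)
o1: d²=578 > ρ²=39 → inactive
o2: d²=25 ≤ ρ²=39; F_rep = 30·(-3,-4)/25² = (-0.1440,-0.1920)
o3: d²=194 > ρ²=39 → inactive
o4: d²=466 > ρ²=39 → inactive
F = F_att + ΣF_rep = (1.3560,5.3080)
p' = p + 1/10·F = (9.1356,-6.4692)

Fx=1.3560 Fy=5.3080 x'=9.1356 y'=-6.4692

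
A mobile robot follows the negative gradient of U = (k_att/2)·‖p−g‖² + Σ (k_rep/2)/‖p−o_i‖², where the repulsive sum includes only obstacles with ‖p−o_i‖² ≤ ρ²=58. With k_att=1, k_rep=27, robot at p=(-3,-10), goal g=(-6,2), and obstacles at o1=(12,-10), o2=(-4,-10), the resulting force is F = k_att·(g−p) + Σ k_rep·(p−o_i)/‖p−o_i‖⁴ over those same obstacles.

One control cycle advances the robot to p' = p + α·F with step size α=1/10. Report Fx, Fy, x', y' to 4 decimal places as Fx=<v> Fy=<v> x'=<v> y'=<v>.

Fx=24.0000 Fy=12.0000 x'=-0.6000 y'=-8.8000

F_att = 1·(g−p) = 1·(-3,12) = (-3.0000,12.0000)
o1: d²=225 > ρ²=58 → inactive
o2: d²=1 ≤ ρ²=58; F_rep = 27·(1,0)/1² = (27.0000,0.0000)
F = F_att + ΣF_rep = (24.0000,12.0000)
p' = p + 1/10·F = (-0.6000,-8.8000)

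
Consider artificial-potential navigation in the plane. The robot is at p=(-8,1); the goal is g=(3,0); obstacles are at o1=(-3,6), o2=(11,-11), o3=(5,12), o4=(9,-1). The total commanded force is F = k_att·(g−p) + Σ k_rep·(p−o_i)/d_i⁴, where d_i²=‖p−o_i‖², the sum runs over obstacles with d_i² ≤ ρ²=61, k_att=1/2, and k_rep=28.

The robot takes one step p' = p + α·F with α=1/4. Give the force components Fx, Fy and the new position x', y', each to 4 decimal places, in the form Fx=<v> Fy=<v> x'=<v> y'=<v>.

F_att = 1/2·(g−p) = 1/2·(11,-1) = (5.5000,-0.5000)
o1: d²=50 ≤ ρ²=61; F_rep = 28·(-5,-5)/50² = (-0.0560,-0.0560)
o2: d²=505 > ρ²=61 → inactive
o3: d²=290 > ρ²=61 → inactive
o4: d²=293 > ρ²=61 → inactive
F = F_att + ΣF_rep = (5.4440,-0.5560)
p' = p + 1/4·F = (-6.6390,0.8610)

Fx=5.4440 Fy=-0.5560 x'=-6.6390 y'=0.8610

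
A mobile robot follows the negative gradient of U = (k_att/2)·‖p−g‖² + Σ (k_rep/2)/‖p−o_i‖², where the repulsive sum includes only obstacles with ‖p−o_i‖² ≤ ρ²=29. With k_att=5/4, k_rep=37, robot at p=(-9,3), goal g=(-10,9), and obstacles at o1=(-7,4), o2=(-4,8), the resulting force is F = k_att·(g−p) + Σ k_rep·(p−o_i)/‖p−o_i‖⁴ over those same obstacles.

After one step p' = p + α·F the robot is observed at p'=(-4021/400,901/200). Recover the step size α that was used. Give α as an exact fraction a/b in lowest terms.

α = 1/4

F_att = 5/4·(g−p) = 5/4·(-1,6) = (-1.2500,7.5000)
o1: d²=5 ≤ ρ²=29; F_rep = 37·(-2,-1)/5² = (-2.9600,-1.4800)
o2: d²=50 > ρ²=29 → inactive
F = F_att + ΣF_rep = (-4.2100,6.0200)
Δp = p'−p = (-1.0525,1.5050); α = Δx/Fx = (-421/400) / (-421/100) = 1/4
check: Δy/Fy = (301/200) / (301/50) = 1/4 ✓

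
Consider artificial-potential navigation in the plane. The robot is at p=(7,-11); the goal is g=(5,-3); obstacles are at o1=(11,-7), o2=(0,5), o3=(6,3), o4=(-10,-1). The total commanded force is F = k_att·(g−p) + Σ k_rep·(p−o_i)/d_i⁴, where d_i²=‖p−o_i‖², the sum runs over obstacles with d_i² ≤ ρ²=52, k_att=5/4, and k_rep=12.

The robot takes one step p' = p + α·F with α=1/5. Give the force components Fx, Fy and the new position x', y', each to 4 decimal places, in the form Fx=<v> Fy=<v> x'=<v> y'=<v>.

Fx=-2.5469 Fy=9.9531 x'=6.4906 y'=-9.0094

F_att = 5/4·(g−p) = 5/4·(-2,8) = (-2.5000,10.0000)
o1: d²=32 ≤ ρ²=52; F_rep = 12·(-4,-4)/32² = (-0.0469,-0.0469)
o2: d²=305 > ρ²=52 → inactive
o3: d²=197 > ρ²=52 → inactive
o4: d²=389 > ρ²=52 → inactive
F = F_att + ΣF_rep = (-2.5469,9.9531)
p' = p + 1/5·F = (6.4906,-9.0094)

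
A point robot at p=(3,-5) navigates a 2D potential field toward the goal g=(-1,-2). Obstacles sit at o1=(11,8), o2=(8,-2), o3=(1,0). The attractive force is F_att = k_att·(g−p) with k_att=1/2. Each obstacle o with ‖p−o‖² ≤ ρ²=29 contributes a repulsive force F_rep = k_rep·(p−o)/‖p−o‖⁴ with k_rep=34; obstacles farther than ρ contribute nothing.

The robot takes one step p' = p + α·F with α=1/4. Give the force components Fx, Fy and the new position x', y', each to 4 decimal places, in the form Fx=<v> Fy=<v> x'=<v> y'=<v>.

Fx=-1.9191 Fy=1.2979 x'=2.5202 y'=-4.6755

F_att = 1/2·(g−p) = 1/2·(-4,3) = (-2.0000,1.5000)
o1: d²=233 > ρ²=29 → inactive
o2: d²=34 > ρ²=29 → inactive
o3: d²=29 ≤ ρ²=29; F_rep = 34·(2,-5)/29² = (0.0809,-0.2021)
F = F_att + ΣF_rep = (-1.9191,1.2979)
p' = p + 1/4·F = (2.5202,-4.6755)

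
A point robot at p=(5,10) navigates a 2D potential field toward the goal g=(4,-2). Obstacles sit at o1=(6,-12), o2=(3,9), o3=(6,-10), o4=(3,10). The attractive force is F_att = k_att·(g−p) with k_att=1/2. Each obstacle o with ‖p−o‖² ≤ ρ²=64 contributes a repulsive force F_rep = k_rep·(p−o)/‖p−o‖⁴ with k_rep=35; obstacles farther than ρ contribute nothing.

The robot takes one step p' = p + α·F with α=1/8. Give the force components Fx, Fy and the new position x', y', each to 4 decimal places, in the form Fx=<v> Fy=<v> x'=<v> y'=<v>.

F_att = 1/2·(g−p) = 1/2·(-1,-12) = (-0.5000,-6.0000)
o1: d²=485 > ρ²=64 → inactive
o2: d²=5 ≤ ρ²=64; F_rep = 35·(2,1)/5² = (2.8000,1.4000)
o3: d²=401 > ρ²=64 → inactive
o4: d²=4 ≤ ρ²=64; F_rep = 35·(2,0)/4² = (4.3750,0.0000)
F = F_att + ΣF_rep = (6.6750,-4.6000)
p' = p + 1/8·F = (5.8344,9.4250)

Fx=6.6750 Fy=-4.6000 x'=5.8344 y'=9.4250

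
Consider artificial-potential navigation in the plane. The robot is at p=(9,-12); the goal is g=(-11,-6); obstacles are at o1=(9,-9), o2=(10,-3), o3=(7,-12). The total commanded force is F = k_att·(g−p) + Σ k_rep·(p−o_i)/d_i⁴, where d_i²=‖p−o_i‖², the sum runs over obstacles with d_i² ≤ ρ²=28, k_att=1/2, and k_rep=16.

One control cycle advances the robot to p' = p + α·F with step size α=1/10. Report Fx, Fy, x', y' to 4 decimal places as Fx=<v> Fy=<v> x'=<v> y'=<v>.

Fx=-8.0000 Fy=2.4074 x'=8.2000 y'=-11.7593

F_att = 1/2·(g−p) = 1/2·(-20,6) = (-10.0000,3.0000)
o1: d²=9 ≤ ρ²=28; F_rep = 16·(0,-3)/9² = (0.0000,-0.5926)
o2: d²=82 > ρ²=28 → inactive
o3: d²=4 ≤ ρ²=28; F_rep = 16·(2,0)/4² = (2.0000,0.0000)
F = F_att + ΣF_rep = (-8.0000,2.4074)
p' = p + 1/10·F = (8.2000,-11.7593)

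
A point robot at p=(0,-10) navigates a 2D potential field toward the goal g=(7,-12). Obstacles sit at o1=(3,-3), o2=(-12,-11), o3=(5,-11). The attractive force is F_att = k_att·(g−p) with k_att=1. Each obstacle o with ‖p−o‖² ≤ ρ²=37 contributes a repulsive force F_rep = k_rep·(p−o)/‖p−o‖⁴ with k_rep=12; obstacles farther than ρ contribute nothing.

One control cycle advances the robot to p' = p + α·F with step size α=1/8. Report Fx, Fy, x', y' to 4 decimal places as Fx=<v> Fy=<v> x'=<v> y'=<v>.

Fx=6.9112 Fy=-1.9822 x'=0.8639 y'=-10.2478

F_att = 1·(g−p) = 1·(7,-2) = (7.0000,-2.0000)
o1: d²=58 > ρ²=37 → inactive
o2: d²=145 > ρ²=37 → inactive
o3: d²=26 ≤ ρ²=37; F_rep = 12·(-5,1)/26² = (-0.0888,0.0178)
F = F_att + ΣF_rep = (6.9112,-1.9822)
p' = p + 1/8·F = (0.8639,-10.2478)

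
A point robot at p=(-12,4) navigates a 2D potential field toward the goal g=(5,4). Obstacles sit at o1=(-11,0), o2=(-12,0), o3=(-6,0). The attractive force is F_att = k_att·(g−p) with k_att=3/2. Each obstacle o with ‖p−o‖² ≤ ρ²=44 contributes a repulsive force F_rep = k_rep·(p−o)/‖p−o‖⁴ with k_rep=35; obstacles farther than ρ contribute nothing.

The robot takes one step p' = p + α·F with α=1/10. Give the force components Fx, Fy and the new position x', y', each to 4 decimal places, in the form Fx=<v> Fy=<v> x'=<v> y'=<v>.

Fx=25.3789 Fy=1.0313 x'=-9.4621 y'=4.1031

F_att = 3/2·(g−p) = 3/2·(17,0) = (25.5000,0.0000)
o1: d²=17 ≤ ρ²=44; F_rep = 35·(-1,4)/17² = (-0.1211,0.4844)
o2: d²=16 ≤ ρ²=44; F_rep = 35·(0,4)/16² = (0.0000,0.5469)
o3: d²=52 > ρ²=44 → inactive
F = F_att + ΣF_rep = (25.3789,1.0313)
p' = p + 1/10·F = (-9.4621,4.1031)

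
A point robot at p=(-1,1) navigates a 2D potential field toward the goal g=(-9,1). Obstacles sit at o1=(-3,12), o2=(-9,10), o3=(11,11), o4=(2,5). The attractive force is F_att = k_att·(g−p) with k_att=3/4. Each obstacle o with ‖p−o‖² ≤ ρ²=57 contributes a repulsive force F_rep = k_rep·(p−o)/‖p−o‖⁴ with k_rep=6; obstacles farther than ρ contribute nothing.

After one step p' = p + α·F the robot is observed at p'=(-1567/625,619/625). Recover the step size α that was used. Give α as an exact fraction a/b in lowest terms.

α = 1/4

F_att = 3/4·(g−p) = 3/4·(-8,0) = (-6.0000,0.0000)
o1: d²=125 > ρ²=57 → inactive
o2: d²=145 > ρ²=57 → inactive
o3: d²=244 > ρ²=57 → inactive
o4: d²=25 ≤ ρ²=57; F_rep = 6·(-3,-4)/25² = (-0.0288,-0.0384)
F = F_att + ΣF_rep = (-6.0288,-0.0384)
Δp = p'−p = (-1.5072,-0.0096); α = Δx/Fx = (-942/625) / (-3768/625) = 1/4
check: Δy/Fy = (-6/625) / (-24/625) = 1/4 ✓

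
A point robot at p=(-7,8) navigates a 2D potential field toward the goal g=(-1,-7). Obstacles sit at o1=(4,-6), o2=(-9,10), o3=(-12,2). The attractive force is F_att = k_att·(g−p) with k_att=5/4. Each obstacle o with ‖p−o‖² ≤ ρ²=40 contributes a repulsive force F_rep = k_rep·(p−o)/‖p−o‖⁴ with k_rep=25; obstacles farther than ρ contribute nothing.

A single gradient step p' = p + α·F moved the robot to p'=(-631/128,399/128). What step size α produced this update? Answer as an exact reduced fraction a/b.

α = 1/4

F_att = 5/4·(g−p) = 5/4·(6,-15) = (7.5000,-18.7500)
o1: d²=317 > ρ²=40 → inactive
o2: d²=8 ≤ ρ²=40; F_rep = 25·(2,-2)/8² = (0.7812,-0.7812)
o3: d²=61 > ρ²=40 → inactive
F = F_att + ΣF_rep = (8.2812,-19.5312)
Δp = p'−p = (2.0703,-4.8828); α = Δx/Fx = (265/128) / (265/32) = 1/4
check: Δy/Fy = (-625/128) / (-625/32) = 1/4 ✓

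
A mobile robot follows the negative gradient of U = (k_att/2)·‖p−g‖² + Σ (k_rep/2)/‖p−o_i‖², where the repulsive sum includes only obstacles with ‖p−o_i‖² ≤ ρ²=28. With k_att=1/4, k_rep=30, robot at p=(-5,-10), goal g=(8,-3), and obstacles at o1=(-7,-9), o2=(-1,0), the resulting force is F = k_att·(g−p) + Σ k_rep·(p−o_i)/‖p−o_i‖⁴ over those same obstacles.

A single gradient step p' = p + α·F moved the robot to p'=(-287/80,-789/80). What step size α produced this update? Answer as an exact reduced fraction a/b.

F_att = 1/4·(g−p) = 1/4·(13,7) = (3.2500,1.7500)
o1: d²=5 ≤ ρ²=28; F_rep = 30·(2,-1)/5² = (2.4000,-1.2000)
o2: d²=116 > ρ²=28 → inactive
F = F_att + ΣF_rep = (5.6500,0.5500)
Δp = p'−p = (1.4125,0.1375); α = Δx/Fx = (113/80) / (113/20) = 1/4
check: Δy/Fy = (11/80) / (11/20) = 1/4 ✓

α = 1/4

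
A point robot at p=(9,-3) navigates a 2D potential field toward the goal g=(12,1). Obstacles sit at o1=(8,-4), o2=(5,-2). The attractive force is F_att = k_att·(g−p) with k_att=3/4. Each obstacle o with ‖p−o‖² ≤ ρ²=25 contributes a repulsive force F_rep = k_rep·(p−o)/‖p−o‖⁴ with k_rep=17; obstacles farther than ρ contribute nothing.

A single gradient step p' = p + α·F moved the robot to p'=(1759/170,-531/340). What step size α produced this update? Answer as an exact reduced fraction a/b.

F_att = 3/4·(g−p) = 3/4·(3,4) = (2.2500,3.0000)
o1: d²=2 ≤ ρ²=25; F_rep = 17·(1,1)/2² = (4.2500,4.2500)
o2: d²=17 ≤ ρ²=25; F_rep = 17·(4,-1)/17² = (0.2353,-0.0588)
F = F_att + ΣF_rep = (6.7353,7.1912)
Δp = p'−p = (1.3471,1.4382); α = Δx/Fx = (229/170) / (229/34) = 1/5
check: Δy/Fy = (489/340) / (489/68) = 1/5 ✓

α = 1/5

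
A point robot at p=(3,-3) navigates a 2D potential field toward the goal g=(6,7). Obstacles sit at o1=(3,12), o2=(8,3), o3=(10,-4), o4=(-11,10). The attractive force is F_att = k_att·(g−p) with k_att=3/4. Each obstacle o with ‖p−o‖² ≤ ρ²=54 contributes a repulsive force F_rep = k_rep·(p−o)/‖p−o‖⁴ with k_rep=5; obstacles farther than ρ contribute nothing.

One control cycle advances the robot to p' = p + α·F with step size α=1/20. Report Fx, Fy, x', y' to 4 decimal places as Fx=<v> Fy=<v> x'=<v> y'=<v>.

F_att = 3/4·(g−p) = 3/4·(3,10) = (2.2500,7.5000)
o1: d²=225 > ρ²=54 → inactive
o2: d²=61 > ρ²=54 → inactive
o3: d²=50 ≤ ρ²=54; F_rep = 5·(-7,1)/50² = (-0.0140,0.0020)
o4: d²=365 > ρ²=54 → inactive
F = F_att + ΣF_rep = (2.2360,7.5020)
p' = p + 1/20·F = (3.1118,-2.6249)

Fx=2.2360 Fy=7.5020 x'=3.1118 y'=-2.6249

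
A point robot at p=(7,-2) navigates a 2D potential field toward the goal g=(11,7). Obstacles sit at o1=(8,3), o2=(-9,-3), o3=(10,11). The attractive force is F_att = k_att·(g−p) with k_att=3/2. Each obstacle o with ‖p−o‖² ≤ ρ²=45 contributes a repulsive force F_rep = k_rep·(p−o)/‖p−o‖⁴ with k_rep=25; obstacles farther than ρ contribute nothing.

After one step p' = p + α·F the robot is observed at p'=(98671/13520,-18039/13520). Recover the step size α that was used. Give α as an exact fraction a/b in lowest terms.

α = 1/20

F_att = 3/2·(g−p) = 3/2·(4,9) = (6.0000,13.5000)
o1: d²=26 ≤ ρ²=45; F_rep = 25·(-1,-5)/26² = (-0.0370,-0.1849)
o2: d²=257 > ρ²=45 → inactive
o3: d²=178 > ρ²=45 → inactive
F = F_att + ΣF_rep = (5.9630,13.3151)
Δp = p'−p = (0.2982,0.6658); α = Δx/Fx = (4031/13520) / (4031/676) = 1/20
check: Δy/Fy = (9001/13520) / (9001/676) = 1/20 ✓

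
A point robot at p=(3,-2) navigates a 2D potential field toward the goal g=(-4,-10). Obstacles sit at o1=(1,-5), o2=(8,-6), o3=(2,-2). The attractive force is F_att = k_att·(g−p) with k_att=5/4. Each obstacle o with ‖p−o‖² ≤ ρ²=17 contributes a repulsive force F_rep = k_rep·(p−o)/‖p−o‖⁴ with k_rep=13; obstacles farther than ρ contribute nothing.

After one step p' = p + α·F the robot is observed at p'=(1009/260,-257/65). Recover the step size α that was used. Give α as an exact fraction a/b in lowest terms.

α = 1/5

F_att = 5/4·(g−p) = 5/4·(-7,-8) = (-8.7500,-10.0000)
o1: d²=13 ≤ ρ²=17; F_rep = 13·(2,3)/13² = (0.1538,0.2308)
o2: d²=41 > ρ²=17 → inactive
o3: d²=1 ≤ ρ²=17; F_rep = 13·(1,0)/1² = (13.0000,0.0000)
F = F_att + ΣF_rep = (4.4038,-9.7692)
Δp = p'−p = (0.8808,-1.9538); α = Δx/Fx = (229/260) / (229/52) = 1/5
check: Δy/Fy = (-127/65) / (-127/13) = 1/5 ✓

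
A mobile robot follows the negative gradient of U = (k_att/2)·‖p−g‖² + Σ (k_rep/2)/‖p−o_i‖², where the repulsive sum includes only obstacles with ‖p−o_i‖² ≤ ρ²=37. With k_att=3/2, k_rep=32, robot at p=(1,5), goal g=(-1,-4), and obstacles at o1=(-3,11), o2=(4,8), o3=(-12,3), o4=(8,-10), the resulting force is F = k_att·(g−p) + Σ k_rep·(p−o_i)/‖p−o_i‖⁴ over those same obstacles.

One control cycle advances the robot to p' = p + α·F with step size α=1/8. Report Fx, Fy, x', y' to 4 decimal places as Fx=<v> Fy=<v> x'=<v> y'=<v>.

F_att = 3/2·(g−p) = 3/2·(-2,-9) = (-3.0000,-13.5000)
o1: d²=52 > ρ²=37 → inactive
o2: d²=18 ≤ ρ²=37; F_rep = 32·(-3,-3)/18² = (-0.2963,-0.2963)
o3: d²=173 > ρ²=37 → inactive
o4: d²=274 > ρ²=37 → inactive
F = F_att + ΣF_rep = (-3.2963,-13.7963)
p' = p + 1/8·F = (0.5880,3.2755)

Fx=-3.2963 Fy=-13.7963 x'=0.5880 y'=3.2755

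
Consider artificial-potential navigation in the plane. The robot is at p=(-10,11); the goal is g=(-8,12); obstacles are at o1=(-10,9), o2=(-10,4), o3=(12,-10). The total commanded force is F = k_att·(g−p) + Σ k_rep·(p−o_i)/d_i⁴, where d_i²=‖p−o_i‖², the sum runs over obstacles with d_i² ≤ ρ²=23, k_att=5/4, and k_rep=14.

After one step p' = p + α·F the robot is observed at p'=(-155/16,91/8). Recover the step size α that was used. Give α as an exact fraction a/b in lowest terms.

F_att = 5/4·(g−p) = 5/4·(2,1) = (2.5000,1.2500)
o1: d²=4 ≤ ρ²=23; F_rep = 14·(0,2)/4² = (0.0000,1.7500)
o2: d²=49 > ρ²=23 → inactive
o3: d²=925 > ρ²=23 → inactive
F = F_att + ΣF_rep = (2.5000,3.0000)
Δp = p'−p = (0.3125,0.3750); α = Δx/Fx = (5/16) / (5/2) = 1/8
check: Δy/Fy = (3/8) / (3) = 1/8 ✓

α = 1/8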